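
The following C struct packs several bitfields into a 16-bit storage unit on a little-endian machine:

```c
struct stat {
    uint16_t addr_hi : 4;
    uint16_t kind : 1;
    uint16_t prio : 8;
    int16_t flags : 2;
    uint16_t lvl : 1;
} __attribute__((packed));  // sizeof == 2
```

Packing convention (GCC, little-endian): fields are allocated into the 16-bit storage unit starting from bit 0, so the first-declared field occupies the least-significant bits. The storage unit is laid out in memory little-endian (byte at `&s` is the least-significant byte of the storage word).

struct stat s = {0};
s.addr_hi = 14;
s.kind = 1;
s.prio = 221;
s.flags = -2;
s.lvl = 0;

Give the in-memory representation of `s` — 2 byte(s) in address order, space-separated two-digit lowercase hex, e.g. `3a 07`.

[0+:4] addr_hi=14 & 0xf = 0xe; word=0x000e
[4+:1] kind=1 & 0x1 = 0x1; word=0x001e
[5+:8] prio=221 & 0xff = 0xdd; word=0x1bbe
[13+:2] flags=-2 & 0x3 = 0x2; word=0x5bbe
[15+:1] lvl=0 & 0x1 = 0x0; word=0x5bbe
word = 0x5bbe → little-endian bytes:
  [0]=0xbe  [1]=0x5b

be 5b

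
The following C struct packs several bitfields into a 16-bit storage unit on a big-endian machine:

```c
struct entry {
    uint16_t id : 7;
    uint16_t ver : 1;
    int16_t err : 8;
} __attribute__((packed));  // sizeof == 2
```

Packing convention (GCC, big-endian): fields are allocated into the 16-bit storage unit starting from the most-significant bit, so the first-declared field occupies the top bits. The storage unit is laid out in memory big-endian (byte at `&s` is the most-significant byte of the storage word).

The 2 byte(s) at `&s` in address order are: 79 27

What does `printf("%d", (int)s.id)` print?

[0]=0x79 [1]=0x27 (big-endian) → word 0x7927
id [9+:7] = (word>>9) & 0x7f = 60  ←
ver [8+:1] = (word>>8) & 0x1 = 1
err [0+:8] = (word>>0) & 0xff = 39

60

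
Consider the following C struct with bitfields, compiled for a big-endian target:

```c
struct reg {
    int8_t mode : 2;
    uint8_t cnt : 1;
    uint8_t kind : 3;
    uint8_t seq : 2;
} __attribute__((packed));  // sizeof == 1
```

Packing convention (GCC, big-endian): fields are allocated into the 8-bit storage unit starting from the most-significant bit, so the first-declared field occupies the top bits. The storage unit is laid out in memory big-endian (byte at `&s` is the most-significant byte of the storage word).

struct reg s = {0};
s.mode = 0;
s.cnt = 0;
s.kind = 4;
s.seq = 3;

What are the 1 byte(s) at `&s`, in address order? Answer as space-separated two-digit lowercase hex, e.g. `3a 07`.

[6+:2] mode=0 & 0x3 = 0x0; word=0x00
[5+:1] cnt=0 & 0x1 = 0x0; word=0x00
[2+:3] kind=4 & 0x7 = 0x4; word=0x10
[0+:2] seq=3 & 0x3 = 0x3; word=0x13
word = 0x13 → big-endian bytes:
  [0]=0x13

13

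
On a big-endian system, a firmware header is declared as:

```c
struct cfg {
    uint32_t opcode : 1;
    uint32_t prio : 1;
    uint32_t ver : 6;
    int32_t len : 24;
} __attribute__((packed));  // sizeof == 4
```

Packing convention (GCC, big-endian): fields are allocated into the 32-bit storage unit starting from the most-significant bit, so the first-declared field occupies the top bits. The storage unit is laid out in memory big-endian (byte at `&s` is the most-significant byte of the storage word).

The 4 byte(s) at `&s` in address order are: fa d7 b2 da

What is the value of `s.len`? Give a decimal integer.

[0]=0xfa [1]=0xd7 [2]=0xb2 [3]=0xda (big-endian) → word 0xfad7b2da
opcode [31+:1] = (word>>31) & 0x1 = 1
prio [30+:1] = (word>>30) & 0x1 = 1
ver [24+:6] = (word>>24) & 0x3f = 58
len [0+:24] = (word>>0) & 0xffffff = 14136026  ←
len signed 24b, MSB=1: 14136026 - 16777216 = -2641190

-2641190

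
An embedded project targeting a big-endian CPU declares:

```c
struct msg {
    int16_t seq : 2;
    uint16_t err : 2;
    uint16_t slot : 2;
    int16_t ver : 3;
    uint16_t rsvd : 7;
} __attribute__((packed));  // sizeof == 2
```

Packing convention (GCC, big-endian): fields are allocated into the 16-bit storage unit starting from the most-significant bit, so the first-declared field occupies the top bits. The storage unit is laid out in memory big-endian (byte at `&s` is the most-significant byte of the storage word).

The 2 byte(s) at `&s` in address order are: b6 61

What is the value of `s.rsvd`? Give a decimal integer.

97

[0]=0xb6 [1]=0x61 (big-endian) → word 0xb661
seq [14+:2] = (word>>14) & 0x3 = 2
err [12+:2] = (word>>12) & 0x3 = 3
slot [10+:2] = (word>>10) & 0x3 = 1
ver [7+:3] = (word>>7) & 0x7 = 4
rsvd [0+:7] = (word>>0) & 0x7f = 97  ←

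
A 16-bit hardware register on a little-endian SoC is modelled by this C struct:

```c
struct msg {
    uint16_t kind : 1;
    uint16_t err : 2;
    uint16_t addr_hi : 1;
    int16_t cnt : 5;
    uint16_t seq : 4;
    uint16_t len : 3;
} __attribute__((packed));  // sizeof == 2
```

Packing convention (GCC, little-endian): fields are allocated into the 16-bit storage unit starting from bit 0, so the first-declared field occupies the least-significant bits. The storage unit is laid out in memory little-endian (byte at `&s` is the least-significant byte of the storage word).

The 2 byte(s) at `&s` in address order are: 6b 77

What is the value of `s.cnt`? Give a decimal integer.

-10

[0]=0x6b [1]=0x77 (little-endian) → word 0x776b
kind:1 @ bit 0 → (0x776b>>0)&0x1 = 0x1
err:2 @ bit 1 → (0x776b>>1)&0x3 = 0x1
addr_hi:1 @ bit 3 → (0x776b>>3)&0x1 = 0x1
cnt:5 @ bit 4 → (0x776b>>4)&0x1f = 0x16  ←
seq:4 @ bit 9 → (0x776b>>9)&0xf = 0xb
len:3 @ bit 13 → (0x776b>>13)&0x7 = 0x3
cnt signed 5b, MSB=1: 22 - 32 = -10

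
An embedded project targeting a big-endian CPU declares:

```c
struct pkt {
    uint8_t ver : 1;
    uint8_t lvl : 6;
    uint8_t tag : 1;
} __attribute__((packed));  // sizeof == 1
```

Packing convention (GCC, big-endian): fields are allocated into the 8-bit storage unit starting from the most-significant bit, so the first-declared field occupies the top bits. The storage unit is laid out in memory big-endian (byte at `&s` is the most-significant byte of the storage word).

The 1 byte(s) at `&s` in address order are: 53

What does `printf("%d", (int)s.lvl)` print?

[0]=0x53 (big-endian) → word 0x53
ver:1 @ bit 7 → (0x53>>7)&0x1 = 0x0
lvl:6 @ bit 1 → (0x53>>1)&0x3f = 0x29  ←
tag:1 @ bit 0 → (0x53>>0)&0x1 = 0x1

41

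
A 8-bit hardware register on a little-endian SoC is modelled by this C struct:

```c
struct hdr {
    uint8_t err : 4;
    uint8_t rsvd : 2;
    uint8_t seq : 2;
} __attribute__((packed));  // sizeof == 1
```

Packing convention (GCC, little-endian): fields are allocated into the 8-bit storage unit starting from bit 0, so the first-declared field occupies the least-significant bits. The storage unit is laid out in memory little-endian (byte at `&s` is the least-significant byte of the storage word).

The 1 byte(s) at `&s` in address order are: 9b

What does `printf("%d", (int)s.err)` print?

[0]=0x9b (little-endian) → word 0x9b
err:4 @ bit 0 → (0x9b>>0)&0xf = 0xb  ←
rsvd:2 @ bit 4 → (0x9b>>4)&0x3 = 0x1
seq:2 @ bit 6 → (0x9b>>6)&0x3 = 0x2

11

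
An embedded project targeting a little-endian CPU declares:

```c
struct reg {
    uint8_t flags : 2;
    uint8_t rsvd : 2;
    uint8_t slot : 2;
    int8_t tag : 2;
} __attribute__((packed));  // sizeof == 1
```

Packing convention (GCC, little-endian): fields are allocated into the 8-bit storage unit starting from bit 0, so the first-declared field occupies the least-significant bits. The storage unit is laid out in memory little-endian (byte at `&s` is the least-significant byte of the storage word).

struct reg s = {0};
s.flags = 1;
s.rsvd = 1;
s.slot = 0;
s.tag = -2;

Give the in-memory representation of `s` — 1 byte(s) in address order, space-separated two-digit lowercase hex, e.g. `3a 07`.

[0+:2] flags=1 & 0x3 = 0x1; word=0x01
[2+:2] rsvd=1 & 0x3 = 0x1; word=0x05
[4+:2] slot=0 & 0x3 = 0x0; word=0x05
[6+:2] tag=-2 & 0x3 = 0x2; word=0x85
word = 0x85 → little-endian bytes:
  [0]=0x85

85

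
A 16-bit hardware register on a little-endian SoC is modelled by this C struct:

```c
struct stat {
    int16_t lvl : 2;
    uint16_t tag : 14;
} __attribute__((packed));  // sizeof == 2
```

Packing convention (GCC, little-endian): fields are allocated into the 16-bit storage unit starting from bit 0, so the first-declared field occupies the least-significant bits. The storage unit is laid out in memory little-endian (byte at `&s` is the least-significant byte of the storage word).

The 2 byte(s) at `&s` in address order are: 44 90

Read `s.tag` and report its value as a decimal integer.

[0]=0x44 [1]=0x90 (little-endian) → word 0x9044
lvl [0+:2] = (word>>0) & 0x3 = 0
tag [2+:14] = (word>>2) & 0x3fff = 9233  ←

9233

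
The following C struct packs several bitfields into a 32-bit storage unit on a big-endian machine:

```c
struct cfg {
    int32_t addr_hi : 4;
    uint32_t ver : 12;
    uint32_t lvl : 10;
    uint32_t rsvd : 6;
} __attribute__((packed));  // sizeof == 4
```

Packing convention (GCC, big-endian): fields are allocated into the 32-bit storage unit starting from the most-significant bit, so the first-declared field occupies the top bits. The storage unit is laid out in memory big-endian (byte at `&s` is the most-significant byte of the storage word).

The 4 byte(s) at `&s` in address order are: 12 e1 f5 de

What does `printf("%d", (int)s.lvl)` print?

[0]=0x12 [1]=0xe1 [2]=0xf5 [3]=0xde (big-endian) → word 0x12e1f5de
addr_hi:4 @ bit 28 → (0x12e1f5de>>28)&0xf = 0x1
ver:12 @ bit 16 → (0x12e1f5de>>16)&0xfff = 0x2e1
lvl:10 @ bit 6 → (0x12e1f5de>>6)&0x3ff = 0x3d7  ←
rsvd:6 @ bit 0 → (0x12e1f5de>>0)&0x3f = 0x1e

983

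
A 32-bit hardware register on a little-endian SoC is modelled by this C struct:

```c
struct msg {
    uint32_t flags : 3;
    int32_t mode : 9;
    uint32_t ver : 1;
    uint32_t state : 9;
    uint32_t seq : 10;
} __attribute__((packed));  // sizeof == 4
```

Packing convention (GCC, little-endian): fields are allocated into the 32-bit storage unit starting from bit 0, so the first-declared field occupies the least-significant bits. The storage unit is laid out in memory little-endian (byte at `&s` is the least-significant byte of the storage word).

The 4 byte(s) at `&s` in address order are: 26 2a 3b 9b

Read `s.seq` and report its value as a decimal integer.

[0]=0x26 [1]=0x2a [2]=0x3b [3]=0x9b (little-endian) → word 0x9b3b2a26
flags:3 @ bit 0 → (0x9b3b2a26>>0)&0x7 = 0x6
mode:9 @ bit 3 → (0x9b3b2a26>>3)&0x1ff = 0x144
ver:1 @ bit 12 → (0x9b3b2a26>>12)&0x1 = 0x0
state:9 @ bit 13 → (0x9b3b2a26>>13)&0x1ff = 0x1d9
seq:10 @ bit 22 → (0x9b3b2a26>>22)&0x3ff = 0x26c  ←

620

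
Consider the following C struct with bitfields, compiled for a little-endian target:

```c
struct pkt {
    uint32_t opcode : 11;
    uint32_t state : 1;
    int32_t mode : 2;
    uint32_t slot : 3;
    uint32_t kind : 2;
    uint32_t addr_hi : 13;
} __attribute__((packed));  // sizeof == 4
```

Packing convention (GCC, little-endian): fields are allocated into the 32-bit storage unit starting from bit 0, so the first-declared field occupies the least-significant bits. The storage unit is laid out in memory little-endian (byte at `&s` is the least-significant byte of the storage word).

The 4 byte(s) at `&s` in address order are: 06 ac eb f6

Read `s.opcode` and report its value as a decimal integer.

1030

[0]=0x06 [1]=0xac [2]=0xeb [3]=0xf6 (little-endian) → word 0xf6ebac06
opcode [0+:11] = (word>>0) & 0x7ff = 1030  ←
state [11+:1] = (word>>11) & 0x1 = 1
mode [12+:2] = (word>>12) & 0x3 = 2
slot [14+:3] = (word>>14) & 0x7 = 6
kind [17+:2] = (word>>17) & 0x3 = 1
addr_hi [19+:13] = (word>>19) & 0x1fff = 7901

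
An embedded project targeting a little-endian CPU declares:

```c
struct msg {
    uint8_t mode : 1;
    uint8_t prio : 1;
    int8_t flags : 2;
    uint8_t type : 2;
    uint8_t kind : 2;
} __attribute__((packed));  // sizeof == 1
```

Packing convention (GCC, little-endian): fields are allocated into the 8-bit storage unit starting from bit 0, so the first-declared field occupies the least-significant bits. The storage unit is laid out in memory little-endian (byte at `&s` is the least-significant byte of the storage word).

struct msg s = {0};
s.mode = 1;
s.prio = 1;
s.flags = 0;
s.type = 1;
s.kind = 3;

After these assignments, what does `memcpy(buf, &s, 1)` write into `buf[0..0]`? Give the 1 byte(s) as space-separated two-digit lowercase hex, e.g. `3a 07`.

mode:1 = 1 → 0x1 << 0 → word 0x01
prio:1 = 1 → 0x1 << 1 → word 0x03
flags:2 = 0 → 0x0 << 2 → word 0x03
type:2 = 1 → 0x1 << 4 → word 0x13
kind:2 = 3 → 0x3 << 6 → word 0xd3
word = 0xd3 → little-endian bytes:
  [0]=0xd3

d3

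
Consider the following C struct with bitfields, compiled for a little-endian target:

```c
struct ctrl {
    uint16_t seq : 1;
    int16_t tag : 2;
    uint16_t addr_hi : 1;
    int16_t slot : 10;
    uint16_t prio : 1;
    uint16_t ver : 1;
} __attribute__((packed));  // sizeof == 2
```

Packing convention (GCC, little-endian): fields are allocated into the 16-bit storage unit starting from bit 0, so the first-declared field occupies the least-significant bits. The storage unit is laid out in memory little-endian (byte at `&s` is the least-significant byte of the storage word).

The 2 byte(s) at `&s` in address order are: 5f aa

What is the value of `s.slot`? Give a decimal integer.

[0]=0x5f [1]=0xaa (little-endian) → word 0xaa5f
seq:1 @ bit 0 → (0xaa5f>>0)&0x1 = 0x1
tag:2 @ bit 1 → (0xaa5f>>1)&0x3 = 0x3
addr_hi:1 @ bit 3 → (0xaa5f>>3)&0x1 = 0x1
slot:10 @ bit 4 → (0xaa5f>>4)&0x3ff = 0x2a5  ←
prio:1 @ bit 14 → (0xaa5f>>14)&0x1 = 0x0
ver:1 @ bit 15 → (0xaa5f>>15)&0x1 = 0x1
slot signed 10b, MSB=1: 677 - 1024 = -347

-347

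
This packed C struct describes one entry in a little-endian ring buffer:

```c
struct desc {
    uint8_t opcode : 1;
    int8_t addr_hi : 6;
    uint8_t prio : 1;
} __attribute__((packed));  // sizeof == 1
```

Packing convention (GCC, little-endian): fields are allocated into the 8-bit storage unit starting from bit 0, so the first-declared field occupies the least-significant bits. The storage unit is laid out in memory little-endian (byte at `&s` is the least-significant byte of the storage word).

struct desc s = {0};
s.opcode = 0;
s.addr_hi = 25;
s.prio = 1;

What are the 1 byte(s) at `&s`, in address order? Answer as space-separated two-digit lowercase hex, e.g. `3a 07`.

opcode (1b) val=0 bits=0x0 at bit 0: 0x00
addr_hi (6b) val=25 bits=0x19 at bit 1: 0x32
prio (1b) val=1 bits=0x1 at bit 7: 0xb2
word = 0xb2 → little-endian bytes:
  [0]=0xb2

b2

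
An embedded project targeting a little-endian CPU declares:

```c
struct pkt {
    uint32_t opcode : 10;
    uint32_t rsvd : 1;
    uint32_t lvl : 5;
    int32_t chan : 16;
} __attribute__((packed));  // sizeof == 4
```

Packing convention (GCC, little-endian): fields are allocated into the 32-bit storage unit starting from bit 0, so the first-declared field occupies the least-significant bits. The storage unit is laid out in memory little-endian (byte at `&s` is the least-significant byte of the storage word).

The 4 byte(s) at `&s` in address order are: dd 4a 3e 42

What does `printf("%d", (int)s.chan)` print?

[0]=0xdd [1]=0x4a [2]=0x3e [3]=0x42 (little-endian) → word 0x423e4add
opcode:10 @ bit 0 → (0x423e4add>>0)&0x3ff = 0x2dd
rsvd:1 @ bit 10 → (0x423e4add>>10)&0x1 = 0x0
lvl:5 @ bit 11 → (0x423e4add>>11)&0x1f = 0x9
chan:16 @ bit 16 → (0x423e4add>>16)&0xffff = 0x423e  ←
chan signed 16b, MSB=0: value = 16958

16958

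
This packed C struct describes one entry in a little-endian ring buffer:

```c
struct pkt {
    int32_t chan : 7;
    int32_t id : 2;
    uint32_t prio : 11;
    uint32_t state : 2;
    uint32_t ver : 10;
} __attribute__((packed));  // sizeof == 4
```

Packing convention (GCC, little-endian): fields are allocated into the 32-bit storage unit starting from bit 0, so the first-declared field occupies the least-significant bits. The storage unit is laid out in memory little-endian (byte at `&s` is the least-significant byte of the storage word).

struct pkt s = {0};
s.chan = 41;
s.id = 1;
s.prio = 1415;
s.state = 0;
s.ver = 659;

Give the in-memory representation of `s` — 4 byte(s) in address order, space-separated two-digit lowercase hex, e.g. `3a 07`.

[0+:7] chan=41 & 0x7f = 0x29; word=0x00000029
[7+:2] id=1 & 0x3 = 0x1; word=0x000000a9
[9+:11] prio=1415 & 0x7ff = 0x587; word=0x000b0ea9
[20+:2] state=0 & 0x3 = 0x0; word=0x000b0ea9
[22+:10] ver=659 & 0x3ff = 0x293; word=0xa4cb0ea9
word = 0xa4cb0ea9 → little-endian bytes:
  [0]=0xa9  [1]=0x0e  [2]=0xcb  [3]=0xa4

a9 0e cb a4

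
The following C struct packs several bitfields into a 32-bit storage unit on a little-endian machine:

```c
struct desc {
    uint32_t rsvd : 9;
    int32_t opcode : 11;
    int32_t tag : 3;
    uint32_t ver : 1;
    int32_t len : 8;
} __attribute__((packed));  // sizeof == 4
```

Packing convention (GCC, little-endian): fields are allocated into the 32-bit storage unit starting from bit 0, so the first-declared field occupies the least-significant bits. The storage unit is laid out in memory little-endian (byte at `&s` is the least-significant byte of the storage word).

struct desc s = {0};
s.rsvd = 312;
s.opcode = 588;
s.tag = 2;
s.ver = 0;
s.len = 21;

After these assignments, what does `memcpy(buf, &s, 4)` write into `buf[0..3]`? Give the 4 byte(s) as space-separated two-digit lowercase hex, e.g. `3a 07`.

38 99 24 15

rsvd:9 = 312 → 0x138 << 0 → word 0x00000138
opcode:11 = 588 → 0x24c << 9 → word 0x00049938
tag:3 = 2 → 0x2 << 20 → word 0x00249938
ver:1 = 0 → 0x0 << 23 → word 0x00249938
len:8 = 21 → 0x15 << 24 → word 0x15249938
word = 0x15249938 → little-endian bytes:
  [0]=0x38  [1]=0x99  [2]=0x24  [3]=0x15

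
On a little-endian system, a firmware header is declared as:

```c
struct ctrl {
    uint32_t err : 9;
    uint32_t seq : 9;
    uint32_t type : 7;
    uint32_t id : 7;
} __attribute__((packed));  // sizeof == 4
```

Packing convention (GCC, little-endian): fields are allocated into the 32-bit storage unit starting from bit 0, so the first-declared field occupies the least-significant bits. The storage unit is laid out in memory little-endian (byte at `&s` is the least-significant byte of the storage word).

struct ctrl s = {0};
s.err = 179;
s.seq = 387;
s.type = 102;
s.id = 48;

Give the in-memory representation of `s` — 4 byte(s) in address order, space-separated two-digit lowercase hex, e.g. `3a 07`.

b3 06 9b 61

err (9b) val=179 bits=0xb3 at bit 0: 0x000000b3
seq (9b) val=387 bits=0x183 at bit 9: 0x000306b3
type (7b) val=102 bits=0x66 at bit 18: 0x019b06b3
id (7b) val=48 bits=0x30 at bit 25: 0x619b06b3
word = 0x619b06b3 → little-endian bytes:
  [0]=0xb3  [1]=0x06  [2]=0x9b  [3]=0x61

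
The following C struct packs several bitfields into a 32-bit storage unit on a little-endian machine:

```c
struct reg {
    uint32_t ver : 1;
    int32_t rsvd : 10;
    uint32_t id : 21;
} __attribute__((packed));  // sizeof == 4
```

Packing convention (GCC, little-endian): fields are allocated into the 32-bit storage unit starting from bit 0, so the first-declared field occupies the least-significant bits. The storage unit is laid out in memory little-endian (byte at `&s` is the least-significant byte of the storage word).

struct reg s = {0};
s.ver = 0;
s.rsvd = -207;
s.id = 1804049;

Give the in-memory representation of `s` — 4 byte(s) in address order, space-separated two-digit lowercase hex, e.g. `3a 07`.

62 8e 38 dc

[0+:1] ver=0 & 0x1 = 0x0; word=0x00000000
[1+:10] rsvd=-207 & 0x3ff = 0x331; word=0x00000662
[11+:21] id=1804049 & 0x1fffff = 0x1b8711; word=0xdc388e62
word = 0xdc388e62 → little-endian bytes:
  [0]=0x62  [1]=0x8e  [2]=0x38  [3]=0xdc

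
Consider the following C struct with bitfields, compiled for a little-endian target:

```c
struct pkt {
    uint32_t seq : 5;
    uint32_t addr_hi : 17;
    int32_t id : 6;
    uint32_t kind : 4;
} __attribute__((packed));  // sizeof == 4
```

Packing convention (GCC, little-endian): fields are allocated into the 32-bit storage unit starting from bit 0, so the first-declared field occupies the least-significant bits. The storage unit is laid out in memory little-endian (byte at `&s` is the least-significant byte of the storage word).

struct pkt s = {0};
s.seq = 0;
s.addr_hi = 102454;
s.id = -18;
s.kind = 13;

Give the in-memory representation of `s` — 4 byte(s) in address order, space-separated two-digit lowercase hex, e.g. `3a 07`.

[0+:5] seq=0 & 0x1f = 0x0; word=0x00000000
[5+:17] addr_hi=102454 & 0x1ffff = 0x19036; word=0x003206c0
[22+:6] id=-18 & 0x3f = 0x2e; word=0x0bb206c0
[28+:4] kind=13 & 0xf = 0xd; word=0xdbb206c0
word = 0xdbb206c0 → little-endian bytes:
  [0]=0xc0  [1]=0x06  [2]=0xb2  [3]=0xdb

c0 06 b2 db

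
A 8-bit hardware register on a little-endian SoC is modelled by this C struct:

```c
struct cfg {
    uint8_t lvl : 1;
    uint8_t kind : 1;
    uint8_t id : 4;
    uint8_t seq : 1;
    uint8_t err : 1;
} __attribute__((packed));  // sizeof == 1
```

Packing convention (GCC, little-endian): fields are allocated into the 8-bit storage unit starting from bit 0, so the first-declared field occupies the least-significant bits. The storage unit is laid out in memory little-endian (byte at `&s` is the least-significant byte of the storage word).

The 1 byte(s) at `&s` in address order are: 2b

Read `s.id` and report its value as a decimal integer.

[0]=0x2b (little-endian) → word 0x2b
lvl [0+:1] = (word>>0) & 0x1 = 1
kind [1+:1] = (word>>1) & 0x1 = 1
id [2+:4] = (word>>2) & 0xf = 10  ←
seq [6+:1] = (word>>6) & 0x1 = 0
err [7+:1] = (word>>7) & 0x1 = 0

10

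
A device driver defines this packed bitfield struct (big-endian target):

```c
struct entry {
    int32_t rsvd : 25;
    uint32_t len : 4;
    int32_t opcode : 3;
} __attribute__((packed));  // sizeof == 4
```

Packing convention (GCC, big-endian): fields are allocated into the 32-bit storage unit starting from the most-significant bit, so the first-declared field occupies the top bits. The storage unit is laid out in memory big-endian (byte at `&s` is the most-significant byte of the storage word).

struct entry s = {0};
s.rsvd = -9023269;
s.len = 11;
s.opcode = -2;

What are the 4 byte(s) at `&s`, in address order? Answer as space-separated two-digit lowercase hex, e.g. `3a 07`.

bb 28 6d de

[7+:25] rsvd=-9023269 & 0x1ffffff = 0x17650db; word=0xbb286d80
[3+:4] len=11 & 0xf = 0xb; word=0xbb286dd8
[0+:3] opcode=-2 & 0x7 = 0x6; word=0xbb286dde
word = 0xbb286dde → big-endian bytes:
  [0]=0xbb  [1]=0x28  [2]=0x6d  [3]=0xde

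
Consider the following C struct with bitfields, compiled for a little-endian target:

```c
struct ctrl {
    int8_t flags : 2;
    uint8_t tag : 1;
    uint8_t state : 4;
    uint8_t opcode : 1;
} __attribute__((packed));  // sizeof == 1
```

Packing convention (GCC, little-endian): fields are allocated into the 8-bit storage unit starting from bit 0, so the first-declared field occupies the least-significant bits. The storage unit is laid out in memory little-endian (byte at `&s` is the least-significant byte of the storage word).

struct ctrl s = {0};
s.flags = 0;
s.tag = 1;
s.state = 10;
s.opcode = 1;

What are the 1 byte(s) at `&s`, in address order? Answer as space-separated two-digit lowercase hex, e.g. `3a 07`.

d4

flags (2b) val=0 bits=0x0 at bit 0: 0x00
tag (1b) val=1 bits=0x1 at bit 2: 0x04
state (4b) val=10 bits=0xa at bit 3: 0x54
opcode (1b) val=1 bits=0x1 at bit 7: 0xd4
word = 0xd4 → little-endian bytes:
  [0]=0xd4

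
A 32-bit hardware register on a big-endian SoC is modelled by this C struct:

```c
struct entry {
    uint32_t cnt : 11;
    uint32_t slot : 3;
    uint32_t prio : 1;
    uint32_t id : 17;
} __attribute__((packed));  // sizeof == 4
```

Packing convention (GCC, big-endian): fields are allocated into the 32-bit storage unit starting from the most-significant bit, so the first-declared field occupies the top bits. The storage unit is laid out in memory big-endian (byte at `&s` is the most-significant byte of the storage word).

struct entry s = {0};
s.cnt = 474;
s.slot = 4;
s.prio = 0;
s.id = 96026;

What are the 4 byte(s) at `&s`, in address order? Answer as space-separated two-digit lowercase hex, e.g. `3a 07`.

3b 51 77 1a

cnt (11b) val=474 bits=0x1da at bit 21: 0x3b400000
slot (3b) val=4 bits=0x4 at bit 18: 0x3b500000
prio (1b) val=0 bits=0x0 at bit 17: 0x3b500000
id (17b) val=96026 bits=0x1771a at bit 0: 0x3b51771a
word = 0x3b51771a → big-endian bytes:
  [0]=0x3b  [1]=0x51  [2]=0x77  [3]=0x1a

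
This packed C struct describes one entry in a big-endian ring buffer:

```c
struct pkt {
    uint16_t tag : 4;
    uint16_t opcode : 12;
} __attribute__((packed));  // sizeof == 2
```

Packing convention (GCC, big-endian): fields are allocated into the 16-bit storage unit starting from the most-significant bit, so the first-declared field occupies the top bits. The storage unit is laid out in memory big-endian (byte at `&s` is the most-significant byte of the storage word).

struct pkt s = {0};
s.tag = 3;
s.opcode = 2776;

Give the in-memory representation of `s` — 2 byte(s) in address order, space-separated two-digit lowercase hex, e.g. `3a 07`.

3a d8

[12+:4] tag=3 & 0xf = 0x3; word=0x3000
[0+:12] opcode=2776 & 0xfff = 0xad8; word=0x3ad8
word = 0x3ad8 → big-endian bytes:
  [0]=0x3a  [1]=0xd8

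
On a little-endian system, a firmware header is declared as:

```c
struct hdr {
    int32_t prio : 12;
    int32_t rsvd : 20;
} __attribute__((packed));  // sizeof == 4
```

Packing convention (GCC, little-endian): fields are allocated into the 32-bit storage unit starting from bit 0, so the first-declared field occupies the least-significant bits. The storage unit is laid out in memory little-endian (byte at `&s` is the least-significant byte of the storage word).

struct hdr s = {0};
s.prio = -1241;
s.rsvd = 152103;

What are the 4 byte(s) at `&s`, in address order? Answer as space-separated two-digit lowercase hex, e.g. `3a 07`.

27 7b 22 25

prio (12b) val=-1241 bits=0xb27 at bit 0: 0x00000b27
rsvd (20b) val=152103 bits=0x25227 at bit 12: 0x25227b27
word = 0x25227b27 → little-endian bytes:
  [0]=0x27  [1]=0x7b  [2]=0x22  [3]=0x25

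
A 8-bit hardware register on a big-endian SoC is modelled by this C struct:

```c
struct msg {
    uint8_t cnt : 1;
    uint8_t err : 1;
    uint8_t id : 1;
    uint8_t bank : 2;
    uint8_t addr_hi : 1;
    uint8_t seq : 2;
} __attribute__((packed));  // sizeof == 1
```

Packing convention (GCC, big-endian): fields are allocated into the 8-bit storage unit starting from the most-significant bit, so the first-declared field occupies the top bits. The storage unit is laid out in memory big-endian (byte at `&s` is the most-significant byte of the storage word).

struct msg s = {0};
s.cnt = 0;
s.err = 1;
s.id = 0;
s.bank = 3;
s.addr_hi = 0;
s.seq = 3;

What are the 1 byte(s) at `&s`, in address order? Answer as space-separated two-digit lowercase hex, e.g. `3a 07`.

5b

cnt:1 = 0 → 0x0 << 7 → word 0x00
err:1 = 1 → 0x1 << 6 → word 0x40
id:1 = 0 → 0x0 << 5 → word 0x40
bank:2 = 3 → 0x3 << 3 → word 0x58
addr_hi:1 = 0 → 0x0 << 2 → word 0x58
seq:2 = 3 → 0x3 << 0 → word 0x5b
word = 0x5b → big-endian bytes:
  [0]=0x5b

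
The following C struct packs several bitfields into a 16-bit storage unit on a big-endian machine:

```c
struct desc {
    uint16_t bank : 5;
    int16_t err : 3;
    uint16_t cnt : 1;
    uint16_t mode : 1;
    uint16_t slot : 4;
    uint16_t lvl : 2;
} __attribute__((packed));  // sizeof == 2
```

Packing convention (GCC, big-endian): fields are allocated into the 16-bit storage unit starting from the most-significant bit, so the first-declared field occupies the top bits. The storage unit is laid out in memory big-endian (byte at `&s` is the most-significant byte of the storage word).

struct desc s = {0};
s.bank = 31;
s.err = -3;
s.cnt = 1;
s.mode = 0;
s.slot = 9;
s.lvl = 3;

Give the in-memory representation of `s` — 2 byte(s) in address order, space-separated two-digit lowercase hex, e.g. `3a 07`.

[11+:5] bank=31 & 0x1f = 0x1f; word=0xf800
[8+:3] err=-3 & 0x7 = 0x5; word=0xfd00
[7+:1] cnt=1 & 0x1 = 0x1; word=0xfd80
[6+:1] mode=0 & 0x1 = 0x0; word=0xfd80
[2+:4] slot=9 & 0xf = 0x9; word=0xfda4
[0+:2] lvl=3 & 0x3 = 0x3; word=0xfda7
word = 0xfda7 → big-endian bytes:
  [0]=0xfd  [1]=0xa7

fd a7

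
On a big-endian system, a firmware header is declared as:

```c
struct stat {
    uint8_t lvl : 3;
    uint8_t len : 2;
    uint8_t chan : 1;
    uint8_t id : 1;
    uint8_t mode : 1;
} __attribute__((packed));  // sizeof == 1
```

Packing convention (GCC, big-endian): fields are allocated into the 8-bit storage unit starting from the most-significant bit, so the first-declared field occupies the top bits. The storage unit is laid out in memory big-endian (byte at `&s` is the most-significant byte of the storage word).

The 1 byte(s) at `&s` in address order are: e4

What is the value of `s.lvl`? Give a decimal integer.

[0]=0xe4 (big-endian) → word 0xe4
lvl:3 @ bit 5 → (0xe4>>5)&0x7 = 0x7  ←
len:2 @ bit 3 → (0xe4>>3)&0x3 = 0x0
chan:1 @ bit 2 → (0xe4>>2)&0x1 = 0x1
id:1 @ bit 1 → (0xe4>>1)&0x1 = 0x0
mode:1 @ bit 0 → (0xe4>>0)&0x1 = 0x0

7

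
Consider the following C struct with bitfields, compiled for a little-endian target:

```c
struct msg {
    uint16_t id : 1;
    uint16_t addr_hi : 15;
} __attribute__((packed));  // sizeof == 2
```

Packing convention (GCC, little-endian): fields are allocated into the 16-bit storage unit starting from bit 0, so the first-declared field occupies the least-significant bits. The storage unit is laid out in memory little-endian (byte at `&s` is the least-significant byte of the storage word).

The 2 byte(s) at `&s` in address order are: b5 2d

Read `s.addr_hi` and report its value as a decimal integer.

[0]=0xb5 [1]=0x2d (little-endian) → word 0x2db5
id [0+:1] = (word>>0) & 0x1 = 1
addr_hi [1+:15] = (word>>1) & 0x7fff = 5850  ←

5850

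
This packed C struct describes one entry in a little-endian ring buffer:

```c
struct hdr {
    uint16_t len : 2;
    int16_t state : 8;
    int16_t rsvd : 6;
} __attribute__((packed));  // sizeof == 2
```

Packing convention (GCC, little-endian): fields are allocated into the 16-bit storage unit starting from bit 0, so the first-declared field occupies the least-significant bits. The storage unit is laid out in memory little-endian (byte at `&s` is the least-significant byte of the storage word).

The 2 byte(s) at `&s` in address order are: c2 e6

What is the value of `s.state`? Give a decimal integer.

-80

[0]=0xc2 [1]=0xe6 (little-endian) → word 0xe6c2
len [0+:2] = (word>>0) & 0x3 = 2
state [2+:8] = (word>>2) & 0xff = 176  ←
rsvd [10+:6] = (word>>10) & 0x3f = 57
state signed 8b, MSB=1: 176 - 256 = -80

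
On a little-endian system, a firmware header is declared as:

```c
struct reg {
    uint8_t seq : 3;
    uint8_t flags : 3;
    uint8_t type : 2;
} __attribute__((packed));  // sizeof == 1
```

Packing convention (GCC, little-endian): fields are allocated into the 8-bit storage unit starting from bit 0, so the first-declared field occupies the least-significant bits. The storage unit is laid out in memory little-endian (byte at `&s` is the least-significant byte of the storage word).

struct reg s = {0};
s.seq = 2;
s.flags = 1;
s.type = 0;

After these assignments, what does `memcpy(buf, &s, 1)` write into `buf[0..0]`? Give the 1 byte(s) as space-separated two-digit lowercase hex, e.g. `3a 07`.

seq:3 = 2 → 0x2 << 0 → word 0x02
flags:3 = 1 → 0x1 << 3 → word 0x0a
type:2 = 0 → 0x0 << 6 → word 0x0a
word = 0x0a → little-endian bytes:
  [0]=0x0a

0a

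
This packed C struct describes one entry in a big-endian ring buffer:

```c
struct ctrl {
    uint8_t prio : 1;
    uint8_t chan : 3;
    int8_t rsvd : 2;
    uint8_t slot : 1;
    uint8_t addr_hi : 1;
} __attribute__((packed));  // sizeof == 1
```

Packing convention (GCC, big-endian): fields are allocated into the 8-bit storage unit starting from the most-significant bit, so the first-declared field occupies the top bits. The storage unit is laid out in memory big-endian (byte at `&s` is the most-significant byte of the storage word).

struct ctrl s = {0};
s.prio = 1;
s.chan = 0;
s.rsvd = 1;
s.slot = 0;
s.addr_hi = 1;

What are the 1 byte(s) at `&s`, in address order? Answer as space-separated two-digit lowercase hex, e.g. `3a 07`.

prio (1b) val=1 bits=0x1 at bit 7: 0x80
chan (3b) val=0 bits=0x0 at bit 4: 0x80
rsvd (2b) val=1 bits=0x1 at bit 2: 0x84
slot (1b) val=0 bits=0x0 at bit 1: 0x84
addr_hi (1b) val=1 bits=0x1 at bit 0: 0x85
word = 0x85 → big-endian bytes:
  [0]=0x85

85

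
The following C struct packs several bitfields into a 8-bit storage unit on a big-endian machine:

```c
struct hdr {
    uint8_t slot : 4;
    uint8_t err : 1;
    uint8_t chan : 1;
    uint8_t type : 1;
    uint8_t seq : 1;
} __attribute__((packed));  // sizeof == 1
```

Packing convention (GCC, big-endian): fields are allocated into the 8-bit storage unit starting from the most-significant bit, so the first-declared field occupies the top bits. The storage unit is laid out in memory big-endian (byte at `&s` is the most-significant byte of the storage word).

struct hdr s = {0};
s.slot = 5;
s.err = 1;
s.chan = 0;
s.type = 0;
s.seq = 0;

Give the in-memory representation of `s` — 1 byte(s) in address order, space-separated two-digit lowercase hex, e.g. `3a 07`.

slot (4b) val=5 bits=0x5 at bit 4: 0x50
err (1b) val=1 bits=0x1 at bit 3: 0x58
chan (1b) val=0 bits=0x0 at bit 2: 0x58
type (1b) val=0 bits=0x0 at bit 1: 0x58
seq (1b) val=0 bits=0x0 at bit 0: 0x58
word = 0x58 → big-endian bytes:
  [0]=0x58

58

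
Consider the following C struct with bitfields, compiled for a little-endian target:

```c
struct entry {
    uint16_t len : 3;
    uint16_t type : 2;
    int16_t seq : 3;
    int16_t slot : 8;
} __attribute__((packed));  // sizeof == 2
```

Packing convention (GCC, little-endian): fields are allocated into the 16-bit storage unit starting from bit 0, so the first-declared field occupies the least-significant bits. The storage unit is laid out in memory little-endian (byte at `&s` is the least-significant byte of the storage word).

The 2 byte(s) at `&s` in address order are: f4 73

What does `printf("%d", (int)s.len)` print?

[0]=0xf4 [1]=0x73 (little-endian) → word 0x73f4
len:3 @ bit 0 → (0x73f4>>0)&0x7 = 0x4  ←
type:2 @ bit 3 → (0x73f4>>3)&0x3 = 0x2
seq:3 @ bit 5 → (0x73f4>>5)&0x7 = 0x7
slot:8 @ bit 8 → (0x73f4>>8)&0xff = 0x73

4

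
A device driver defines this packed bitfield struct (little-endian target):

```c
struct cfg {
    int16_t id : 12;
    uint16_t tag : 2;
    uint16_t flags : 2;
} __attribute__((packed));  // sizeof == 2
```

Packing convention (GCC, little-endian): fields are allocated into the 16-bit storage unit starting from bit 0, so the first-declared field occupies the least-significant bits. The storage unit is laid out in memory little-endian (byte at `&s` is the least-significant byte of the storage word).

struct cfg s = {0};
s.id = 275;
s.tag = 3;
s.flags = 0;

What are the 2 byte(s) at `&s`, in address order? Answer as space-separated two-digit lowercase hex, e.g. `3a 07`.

id:12 = 275 → 0x113 << 0 → word 0x0113
tag:2 = 3 → 0x3 << 12 → word 0x3113
flags:2 = 0 → 0x0 << 14 → word 0x3113
word = 0x3113 → little-endian bytes:
  [0]=0x13  [1]=0x31

13 31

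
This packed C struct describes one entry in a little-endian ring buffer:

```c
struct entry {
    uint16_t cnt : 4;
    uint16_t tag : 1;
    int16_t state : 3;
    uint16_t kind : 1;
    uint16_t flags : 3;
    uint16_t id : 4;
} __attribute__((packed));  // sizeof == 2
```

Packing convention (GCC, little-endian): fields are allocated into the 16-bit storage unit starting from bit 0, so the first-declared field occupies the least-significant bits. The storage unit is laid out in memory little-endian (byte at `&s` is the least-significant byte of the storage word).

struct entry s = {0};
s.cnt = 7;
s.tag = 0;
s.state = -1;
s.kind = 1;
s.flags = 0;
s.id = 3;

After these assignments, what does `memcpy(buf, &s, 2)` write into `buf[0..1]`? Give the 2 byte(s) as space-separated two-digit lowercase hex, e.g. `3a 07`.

cnt:4 = 7 → 0x7 << 0 → word 0x0007
tag:1 = 0 → 0x0 << 4 → word 0x0007
state:3 = -1 → 0x7 << 5 → word 0x00e7
kind:1 = 1 → 0x1 << 8 → word 0x01e7
flags:3 = 0 → 0x0 << 9 → word 0x01e7
id:4 = 3 → 0x3 << 12 → word 0x31e7
word = 0x31e7 → little-endian bytes:
  [0]=0xe7  [1]=0x31

e7 31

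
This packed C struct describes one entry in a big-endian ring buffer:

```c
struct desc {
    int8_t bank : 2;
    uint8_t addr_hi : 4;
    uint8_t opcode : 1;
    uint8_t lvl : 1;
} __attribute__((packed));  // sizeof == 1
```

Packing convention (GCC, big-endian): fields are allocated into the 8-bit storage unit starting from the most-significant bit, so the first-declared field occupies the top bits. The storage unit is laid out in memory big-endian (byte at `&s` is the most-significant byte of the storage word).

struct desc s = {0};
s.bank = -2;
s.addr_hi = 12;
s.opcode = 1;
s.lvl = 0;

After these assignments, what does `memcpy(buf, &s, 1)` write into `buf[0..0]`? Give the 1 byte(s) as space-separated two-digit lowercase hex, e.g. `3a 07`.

[6+:2] bank=-2 & 0x3 = 0x2; word=0x80
[2+:4] addr_hi=12 & 0xf = 0xc; word=0xb0
[1+:1] opcode=1 & 0x1 = 0x1; word=0xb2
[0+:1] lvl=0 & 0x1 = 0x0; word=0xb2
word = 0xb2 → big-endian bytes:
  [0]=0xb2

b2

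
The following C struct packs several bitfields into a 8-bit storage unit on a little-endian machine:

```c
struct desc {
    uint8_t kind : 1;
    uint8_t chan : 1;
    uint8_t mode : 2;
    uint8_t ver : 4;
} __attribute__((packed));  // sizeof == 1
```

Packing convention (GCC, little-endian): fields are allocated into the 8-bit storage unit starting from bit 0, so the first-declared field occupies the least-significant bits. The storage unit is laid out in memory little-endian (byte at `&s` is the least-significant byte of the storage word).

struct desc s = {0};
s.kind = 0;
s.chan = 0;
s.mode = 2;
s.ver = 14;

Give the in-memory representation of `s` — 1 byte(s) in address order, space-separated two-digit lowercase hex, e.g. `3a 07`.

kind (1b) val=0 bits=0x0 at bit 0: 0x00
chan (1b) val=0 bits=0x0 at bit 1: 0x00
mode (2b) val=2 bits=0x2 at bit 2: 0x08
ver (4b) val=14 bits=0xe at bit 4: 0xe8
word = 0xe8 → little-endian bytes:
  [0]=0xe8

e8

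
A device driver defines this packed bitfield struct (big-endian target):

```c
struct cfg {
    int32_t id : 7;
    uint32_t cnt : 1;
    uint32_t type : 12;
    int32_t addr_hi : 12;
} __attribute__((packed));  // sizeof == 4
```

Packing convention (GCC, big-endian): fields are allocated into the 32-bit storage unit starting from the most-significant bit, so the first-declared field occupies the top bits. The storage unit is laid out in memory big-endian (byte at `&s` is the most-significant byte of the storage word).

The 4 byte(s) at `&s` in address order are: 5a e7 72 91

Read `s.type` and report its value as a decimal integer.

3703

[0]=0x5a [1]=0xe7 [2]=0x72 [3]=0x91 (big-endian) → word 0x5ae77291
id [25+:7] = (word>>25) & 0x7f = 45
cnt [24+:1] = (word>>24) & 0x1 = 0
type [12+:12] = (word>>12) & 0xfff = 3703  ←
addr_hi [0+:12] = (word>>0) & 0xfff = 657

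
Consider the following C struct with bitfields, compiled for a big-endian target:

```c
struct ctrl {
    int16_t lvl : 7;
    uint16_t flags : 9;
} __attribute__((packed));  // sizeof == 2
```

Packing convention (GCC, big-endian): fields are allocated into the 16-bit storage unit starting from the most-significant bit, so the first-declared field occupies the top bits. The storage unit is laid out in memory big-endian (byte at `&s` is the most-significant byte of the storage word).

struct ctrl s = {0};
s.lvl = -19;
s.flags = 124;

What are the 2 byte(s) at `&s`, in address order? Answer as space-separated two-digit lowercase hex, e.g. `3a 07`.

lvl:7 = -19 → 0x6d << 9 → word 0xda00
flags:9 = 124 → 0x7c << 0 → word 0xda7c
word = 0xda7c → big-endian bytes:
  [0]=0xda  [1]=0x7c

da 7c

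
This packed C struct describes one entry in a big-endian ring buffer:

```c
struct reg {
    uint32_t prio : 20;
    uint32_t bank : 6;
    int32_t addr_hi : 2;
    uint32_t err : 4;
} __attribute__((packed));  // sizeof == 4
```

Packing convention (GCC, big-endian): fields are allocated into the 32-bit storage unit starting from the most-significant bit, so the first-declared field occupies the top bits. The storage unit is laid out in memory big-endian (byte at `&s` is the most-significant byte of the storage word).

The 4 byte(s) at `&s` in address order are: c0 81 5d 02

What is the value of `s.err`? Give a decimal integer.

[0]=0xc0 [1]=0x81 [2]=0x5d [3]=0x02 (big-endian) → word 0xc0815d02
prio [12+:20] = (word>>12) & 0xfffff = 788501
bank [6+:6] = (word>>6) & 0x3f = 52
addr_hi [4+:2] = (word>>4) & 0x3 = 0
err [0+:4] = (word>>0) & 0xf = 2  ←

2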